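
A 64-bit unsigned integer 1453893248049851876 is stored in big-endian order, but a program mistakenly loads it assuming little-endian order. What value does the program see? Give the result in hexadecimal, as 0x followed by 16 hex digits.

1453893248049851876 in 64-bit hexadecimal is 0x142D4434BF59ADE4.
Stored big-endian, the bytes at ascending addresses are 14 2D 44 34 BF 59 AD E4.
Read back as little-endian, the first byte is least significant, giving 0xE4AD59BF34442D14.

0xE4AD59BF34442D14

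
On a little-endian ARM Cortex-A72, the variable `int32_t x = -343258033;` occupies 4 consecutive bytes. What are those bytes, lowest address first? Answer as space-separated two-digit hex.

Two's complement of -343258033 in 32 bits: 343258033 = 0x1475B3B1; invert → 0xEB8A4C4E; add 1 → 0xEB8A4C4F.
Split into bytes (most-significant first): EB 8A 4C 4F.
Little-endian: lowest address holds the least-significant byte.
So at ascending addresses the bytes are 4F 4C 8A EB.

4F 4C 8A EB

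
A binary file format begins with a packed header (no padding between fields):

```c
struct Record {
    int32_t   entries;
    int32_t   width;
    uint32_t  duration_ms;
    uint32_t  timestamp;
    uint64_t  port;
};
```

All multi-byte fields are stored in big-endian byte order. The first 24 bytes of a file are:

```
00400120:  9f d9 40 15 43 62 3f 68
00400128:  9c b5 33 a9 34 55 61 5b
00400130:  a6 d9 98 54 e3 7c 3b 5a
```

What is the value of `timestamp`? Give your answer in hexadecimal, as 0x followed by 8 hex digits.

`timestamp` follows `entries` (4 B), `width` (4 B), `duration_ms` (4 B), so it starts at offset 4 + 4 + 4 = 12 and occupies 4 bytes.
Bytes at offsets 12..15: 34 55 61 5B.
Big-endian stores the most-significant byte at the lowest address.
The bytes are already most-significant first: 0x3455615B.

0x3455615B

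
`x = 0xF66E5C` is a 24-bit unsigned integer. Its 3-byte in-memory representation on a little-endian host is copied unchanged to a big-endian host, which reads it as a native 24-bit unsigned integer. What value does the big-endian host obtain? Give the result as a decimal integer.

6057718

Stored little-endian, the bytes at ascending addresses are 5C 6E F6.
Read back as big-endian, the last byte is least significant, giving 0x5C6EF6.
0x5C6EF6 = 6057718.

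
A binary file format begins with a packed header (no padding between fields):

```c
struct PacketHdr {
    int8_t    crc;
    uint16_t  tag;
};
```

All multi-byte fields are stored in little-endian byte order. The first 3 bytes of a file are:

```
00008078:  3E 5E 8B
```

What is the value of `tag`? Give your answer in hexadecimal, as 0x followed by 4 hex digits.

`tag` follows `crc` (1 byte), so it starts at byte offset 1 and occupies 2 bytes.
Bytes at offsets 1..2: 5E 8B.
In little-endian order the low byte comes first in memory.
Reassemble most-significant byte first: 8B 5E → 0x8B5E.

0x8B5E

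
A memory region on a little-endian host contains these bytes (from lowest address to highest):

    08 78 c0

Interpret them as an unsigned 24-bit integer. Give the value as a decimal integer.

In little-endian order the low byte comes first in memory.
Reassemble most-significant byte first: C0 78 08 → 0xC07808.
0xC07808 = 12613640.

12613640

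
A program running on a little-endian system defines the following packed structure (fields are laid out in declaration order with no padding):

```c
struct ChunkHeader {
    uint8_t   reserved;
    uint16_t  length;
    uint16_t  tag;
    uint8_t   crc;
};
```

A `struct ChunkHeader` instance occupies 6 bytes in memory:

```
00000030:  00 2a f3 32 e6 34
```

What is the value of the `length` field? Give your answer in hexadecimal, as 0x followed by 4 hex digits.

0xF32A

`length` follows `reserved` (1 byte), so it starts at byte offset 1 and occupies 2 bytes.
Bytes at offsets 1..2: 2A F3.
In little-endian order the low byte comes first in memory.
Reassemble most-significant byte first: F3 2A → 0xF32A.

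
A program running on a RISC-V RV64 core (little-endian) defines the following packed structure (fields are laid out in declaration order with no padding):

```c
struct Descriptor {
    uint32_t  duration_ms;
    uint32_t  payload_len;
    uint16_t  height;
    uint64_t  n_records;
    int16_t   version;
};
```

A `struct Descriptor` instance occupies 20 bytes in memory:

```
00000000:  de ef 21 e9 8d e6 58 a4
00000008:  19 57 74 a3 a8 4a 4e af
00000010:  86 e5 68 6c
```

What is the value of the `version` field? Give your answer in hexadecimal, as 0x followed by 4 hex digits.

`version` follows `duration_ms` (4 B), `payload_len` (4 B), `height` (2 B), `n_records` (8 B), so it starts at offset 4 + 4 + 2 + 8 = 18 and occupies 2 bytes.
Bytes at offsets 18..19: 68 6C.
Little-endian: lowest address holds the least-significant byte.
Reassemble most-significant byte first: 6C 68 → 0x6C68.

0x6C68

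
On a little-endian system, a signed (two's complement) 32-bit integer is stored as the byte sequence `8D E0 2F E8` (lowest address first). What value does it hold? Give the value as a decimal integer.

-399515507

Little-endian stores the least-significant byte at the lowest address.
Reassemble most-significant byte first: E8 2F E0 8D → 0xE82FE08D.
Top bit is set, so as a signed 32-bit value this is 0xE82FE08D − 2^32 = -399515507.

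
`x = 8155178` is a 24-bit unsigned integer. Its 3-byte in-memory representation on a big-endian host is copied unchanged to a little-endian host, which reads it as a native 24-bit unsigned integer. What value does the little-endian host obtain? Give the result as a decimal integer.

8155178 in 24-bit hexadecimal is 0x7C702A.
Stored big-endian, the bytes at ascending addresses are 7C 70 2A.
Read back as little-endian, the first byte is least significant, giving 0x2A707C.
0x2A707C = 2781308.

2781308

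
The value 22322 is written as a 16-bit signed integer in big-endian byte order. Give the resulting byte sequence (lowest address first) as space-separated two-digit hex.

57 32

22322 in hexadecimal, padded to 16 bits, is 0x5732.
Split into bytes (most-significant first): 57 32.
Big-endian: lowest address holds the most-significant byte.
So the memory order matches the most-significant-first order: 57 32.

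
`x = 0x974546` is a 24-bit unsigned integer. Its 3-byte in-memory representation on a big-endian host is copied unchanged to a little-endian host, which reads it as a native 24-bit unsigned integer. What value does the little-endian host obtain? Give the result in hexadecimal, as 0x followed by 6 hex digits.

0x464597

Stored big-endian, the bytes at ascending addresses are 97 45 46.
Read back as little-endian, the first byte is least significant, giving 0x464597.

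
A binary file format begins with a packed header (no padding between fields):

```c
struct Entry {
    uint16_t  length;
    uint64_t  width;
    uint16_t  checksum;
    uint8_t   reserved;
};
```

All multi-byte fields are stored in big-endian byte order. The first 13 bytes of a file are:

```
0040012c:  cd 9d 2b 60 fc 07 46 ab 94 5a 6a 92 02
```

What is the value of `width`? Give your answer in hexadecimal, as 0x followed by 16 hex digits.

`width` follows `length` (2 bytes), so it starts at byte offset 2 and occupies 8 bytes.
Bytes at offsets 2..9: 2B 60 FC 07 46 AB 94 5A.
Big-endian: lowest address holds the most-significant byte.
The bytes are already most-significant first: 0x2B60FC0746AB945A.

0x2B60FC0746AB945A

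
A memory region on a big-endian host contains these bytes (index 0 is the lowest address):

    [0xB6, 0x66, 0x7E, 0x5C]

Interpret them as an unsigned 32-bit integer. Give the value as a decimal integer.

3060170332

In big-endian order the high byte comes first in memory.
The bytes are already most-significant first: 0xB6667E5C.
0xB6667E5C = 3060170332.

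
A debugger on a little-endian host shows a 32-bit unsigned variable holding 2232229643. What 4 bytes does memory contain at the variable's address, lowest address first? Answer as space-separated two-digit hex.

0B 1F 0D 85

2232229643 in hexadecimal, padded to 32 bits, is 0x850D1F0B.
Split into bytes (most-significant first): 85 0D 1F 0B.
Little-endian stores the least-significant byte at the lowest address.
So at ascending addresses the bytes are 0B 1F 0D 85.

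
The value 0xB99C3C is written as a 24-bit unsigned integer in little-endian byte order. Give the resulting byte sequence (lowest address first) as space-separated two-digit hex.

3C 9C B9

Split into bytes (most-significant first): B9 9C 3C.
Little-endian: lowest address holds the least-significant byte.
So at ascending addresses the bytes are 3C 9C B9.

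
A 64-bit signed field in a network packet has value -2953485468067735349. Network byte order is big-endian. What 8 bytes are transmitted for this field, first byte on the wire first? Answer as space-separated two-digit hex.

D7 03 1C 9D 72 8B 58 CB

Two's complement of -2953485468067735349 in 64 bits: 2953485468067735349 = 0x28FCE3628D74A735; invert → 0xD7031C9D728B58CA; add 1 → 0xD7031C9D728B58CB.
Split into bytes (most-significant first): D7 03 1C 9D 72 8B 58 CB.
Big-endian stores the most-significant byte at the lowest address.
So the memory order matches the most-significant-first order: D7 03 1C 9D 72 8B 58 CB.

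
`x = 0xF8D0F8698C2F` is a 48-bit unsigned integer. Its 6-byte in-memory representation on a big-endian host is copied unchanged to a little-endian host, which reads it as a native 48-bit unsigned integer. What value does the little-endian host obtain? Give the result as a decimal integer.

Stored big-endian, the bytes at ascending addresses are F8 D0 F8 69 8C 2F.
Read back as little-endian, the first byte is least significant, giving 0x2F8C69F8D0F8.
0x2F8C69F8D0F8 = 52280119841016.

52280119841016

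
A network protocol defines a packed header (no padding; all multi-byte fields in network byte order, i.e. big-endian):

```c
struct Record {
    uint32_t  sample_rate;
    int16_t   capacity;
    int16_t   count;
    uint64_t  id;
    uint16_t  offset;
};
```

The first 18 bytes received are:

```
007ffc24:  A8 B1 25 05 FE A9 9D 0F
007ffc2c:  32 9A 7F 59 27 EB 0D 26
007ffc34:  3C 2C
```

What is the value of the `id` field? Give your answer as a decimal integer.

3646366869208370470

`id` follows `sample_rate` (4 B), `capacity` (2 B), `count` (2 B), so it starts at offset 4 + 2 + 2 = 8 and occupies 8 bytes.
Bytes at offsets 8..15: 32 9A 7F 59 27 EB 0D 26.
Big-endian: lowest address holds the most-significant byte.
The bytes are already most-significant first: 0x329A7F5927EB0D26.
0x329A7F5927EB0D26 = 3646366869208370470.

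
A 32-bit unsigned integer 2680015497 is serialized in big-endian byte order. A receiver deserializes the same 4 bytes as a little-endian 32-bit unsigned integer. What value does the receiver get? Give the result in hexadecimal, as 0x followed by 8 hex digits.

2680015497 in 32-bit hexadecimal is 0x9FBDCA89.
Stored big-endian, the bytes at ascending addresses are 9F BD CA 89.
Read back as little-endian, the first byte is least significant, giving 0x89CABD9F.

0x89CABD9F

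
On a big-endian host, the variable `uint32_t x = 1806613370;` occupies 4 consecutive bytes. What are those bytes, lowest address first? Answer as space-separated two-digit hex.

1806613370 in hexadecimal, padded to 32 bits, is 0x6BAEBB7A.
Split into bytes (most-significant first): 6B AE BB 7A.
Big-endian: lowest address holds the most-significant byte.
So the memory order matches the most-significant-first order: 6B AE BB 7A.

6B AE BB 7A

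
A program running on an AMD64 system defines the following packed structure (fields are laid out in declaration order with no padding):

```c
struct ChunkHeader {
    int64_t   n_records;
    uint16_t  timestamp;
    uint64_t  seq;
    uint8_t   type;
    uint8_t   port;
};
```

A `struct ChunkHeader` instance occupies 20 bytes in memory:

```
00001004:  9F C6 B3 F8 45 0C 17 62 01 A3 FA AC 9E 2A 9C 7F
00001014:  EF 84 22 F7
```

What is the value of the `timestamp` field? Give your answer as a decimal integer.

`timestamp` follows `n_records` (8 bytes), so it starts at byte offset 8 and occupies 2 bytes.
Bytes at offsets 8..9: 01 A3.
Little-endian stores the least-significant byte at the lowest address.
Reassemble most-significant byte first: A3 01 → 0xA301.
0xA301 = 41729.

41729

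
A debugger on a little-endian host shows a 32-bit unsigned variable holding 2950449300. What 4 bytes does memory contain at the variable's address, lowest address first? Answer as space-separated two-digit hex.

2950449300 in hexadecimal, padded to 32 bits, is 0xAFDC4894.
Split into bytes (most-significant first): AF DC 48 94.
Little-endian stores the least-significant byte at the lowest address.
So at ascending addresses the bytes are 94 48 DC AF.

94 48 DC AF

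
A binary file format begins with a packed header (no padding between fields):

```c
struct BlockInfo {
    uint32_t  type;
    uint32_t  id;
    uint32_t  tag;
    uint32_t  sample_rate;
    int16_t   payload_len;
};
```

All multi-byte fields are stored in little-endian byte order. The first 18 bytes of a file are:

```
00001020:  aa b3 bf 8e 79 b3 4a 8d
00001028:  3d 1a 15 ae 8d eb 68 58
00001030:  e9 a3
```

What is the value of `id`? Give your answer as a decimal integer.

`id` follows `type` (4 bytes), so it starts at byte offset 4 and occupies 4 bytes.
Bytes at offsets 4..7: 79 B3 4A 8D.
Little-endian: lowest address holds the least-significant byte.
Reassemble most-significant byte first: 8D 4A B3 79 → 0x8D4AB379.
0x8D4AB379 = 2370483065.

2370483065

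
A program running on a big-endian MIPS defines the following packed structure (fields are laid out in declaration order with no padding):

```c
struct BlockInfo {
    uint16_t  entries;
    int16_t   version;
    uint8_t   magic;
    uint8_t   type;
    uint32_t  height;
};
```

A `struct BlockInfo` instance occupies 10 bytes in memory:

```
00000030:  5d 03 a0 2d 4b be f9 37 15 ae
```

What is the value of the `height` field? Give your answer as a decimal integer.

`height` follows `entries` (2 B), `version` (2 B), `magic` (1 B), `type` (1 B), so it starts at offset 2 + 2 + 1 + 1 = 6 and occupies 4 bytes.
Bytes at offsets 6..9: F9 37 15 AE.
Big-endian: lowest address holds the most-significant byte.
The bytes are already most-significant first: 0xF93715AE.
0xF93715AE = 4181136814.

4181136814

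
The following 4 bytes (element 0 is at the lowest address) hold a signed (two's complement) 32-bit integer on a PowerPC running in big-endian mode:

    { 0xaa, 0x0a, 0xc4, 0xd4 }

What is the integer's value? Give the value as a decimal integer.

In big-endian order the high byte comes first in memory.
The bytes are already most-significant first: 0xAA0AC4D4.
Top bit is set, so as a signed 32-bit value this is 0xAA0AC4D4 − 2^32 = -1442134828.

-1442134828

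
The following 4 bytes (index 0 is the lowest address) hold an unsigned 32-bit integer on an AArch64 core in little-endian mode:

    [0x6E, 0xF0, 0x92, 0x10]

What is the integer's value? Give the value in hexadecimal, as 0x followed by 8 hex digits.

Little-endian: lowest address holds the least-significant byte.
Reassemble most-significant byte first: 10 92 F0 6E → 0x1092F06E.

0x1092F06E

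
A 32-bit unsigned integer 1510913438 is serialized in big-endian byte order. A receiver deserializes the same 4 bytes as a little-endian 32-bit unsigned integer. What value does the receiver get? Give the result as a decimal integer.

1510913438 in 32-bit hexadecimal is 0x5A0EB59E.
Stored big-endian, the bytes at ascending addresses are 5A 0E B5 9E.
Read back as little-endian, the first byte is least significant, giving 0x9EB50E5A.
0x9EB50E5A = 2662665818.

2662665818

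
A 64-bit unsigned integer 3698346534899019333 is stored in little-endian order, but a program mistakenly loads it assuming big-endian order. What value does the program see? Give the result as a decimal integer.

5039232405864076083

3698346534899019333 in 64-bit hexadecimal is 0x33532A942CF3EE45.
Stored little-endian, the bytes at ascending addresses are 45 EE F3 2C 94 2A 53 33.
Read back as big-endian, the last byte is least significant, giving 0x45EEF32C942A5333.
0x45EEF32C942A5333 = 5039232405864076083.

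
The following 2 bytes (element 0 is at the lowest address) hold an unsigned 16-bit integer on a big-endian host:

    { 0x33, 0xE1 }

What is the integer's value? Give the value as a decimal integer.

13281

Big-endian: lowest address holds the most-significant byte.
The bytes are already most-significant first: 0x33E1.
0x33E1 = 13281.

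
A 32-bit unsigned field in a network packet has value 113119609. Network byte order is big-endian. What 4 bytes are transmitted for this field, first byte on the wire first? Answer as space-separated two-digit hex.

113119609 in hexadecimal, padded to 32 bits, is 0x06BE1179.
Split into bytes (most-significant first): 06 BE 11 79.
In big-endian order the high byte comes first in memory.
So the memory order matches the most-significant-first order: 06 BE 11 79.

06 BE 11 79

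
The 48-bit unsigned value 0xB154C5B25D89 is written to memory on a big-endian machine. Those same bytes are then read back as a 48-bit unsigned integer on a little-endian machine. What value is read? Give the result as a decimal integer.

Stored big-endian, the bytes at ascending addresses are B1 54 C5 B2 5D 89.
Read back as little-endian, the first byte is least significant, giving 0x895DB2C554B1.
0x895DB2C554B1 = 151035524240561.

151035524240561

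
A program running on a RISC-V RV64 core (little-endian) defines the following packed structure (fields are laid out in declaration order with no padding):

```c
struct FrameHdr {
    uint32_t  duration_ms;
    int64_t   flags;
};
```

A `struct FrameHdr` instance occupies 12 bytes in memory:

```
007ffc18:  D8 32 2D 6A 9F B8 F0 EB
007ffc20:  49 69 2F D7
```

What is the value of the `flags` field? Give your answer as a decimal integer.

-2941016265437693793

`flags` follows `duration_ms` (4 bytes), so it starts at byte offset 4 and occupies 8 bytes.
Bytes at offsets 4..11: 9F B8 F0 EB 49 69 2F D7.
Little-endian stores the least-significant byte at the lowest address.
Reassemble most-significant byte first: D7 2F 69 49 EB F0 B8 9F → 0xD72F6949EBF0B89F.
Top bit is set, so as a signed 64-bit value this is 0xD72F6949EBF0B89F − 2^64 = -2941016265437693793.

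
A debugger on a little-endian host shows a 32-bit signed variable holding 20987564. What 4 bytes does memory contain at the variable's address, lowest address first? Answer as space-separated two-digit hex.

AC 3E 40 01

20987564 in hexadecimal, padded to 32 bits, is 0x01403EAC.
Split into bytes (most-significant first): 01 40 3E AC.
Little-endian stores the least-significant byte at the lowest address.
So at ascending addresses the bytes are AC 3E 40 01.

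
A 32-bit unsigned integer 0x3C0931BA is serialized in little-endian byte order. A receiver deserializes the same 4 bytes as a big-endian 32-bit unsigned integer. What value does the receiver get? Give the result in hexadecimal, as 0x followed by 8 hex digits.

Stored little-endian, the bytes at ascending addresses are BA 31 09 3C.
Read back as big-endian, the last byte is least significant, giving 0xBA31093C.

0xBA31093C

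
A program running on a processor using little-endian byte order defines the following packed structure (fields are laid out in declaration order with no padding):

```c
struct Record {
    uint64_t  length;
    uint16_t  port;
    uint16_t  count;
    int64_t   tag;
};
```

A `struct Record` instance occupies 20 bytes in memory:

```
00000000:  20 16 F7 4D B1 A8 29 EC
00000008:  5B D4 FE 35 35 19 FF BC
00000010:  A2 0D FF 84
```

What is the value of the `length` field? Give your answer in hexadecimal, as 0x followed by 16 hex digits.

`length` is the first field, at byte offset 0, occupying 8 bytes.
Bytes at offsets 0..7: 20 16 F7 4D B1 A8 29 EC.
Little-endian: lowest address holds the least-significant byte.
Reassemble most-significant byte first: EC 29 A8 B1 4D F7 16 20 → 0xEC29A8B14DF71620.

0xEC29A8B14DF71620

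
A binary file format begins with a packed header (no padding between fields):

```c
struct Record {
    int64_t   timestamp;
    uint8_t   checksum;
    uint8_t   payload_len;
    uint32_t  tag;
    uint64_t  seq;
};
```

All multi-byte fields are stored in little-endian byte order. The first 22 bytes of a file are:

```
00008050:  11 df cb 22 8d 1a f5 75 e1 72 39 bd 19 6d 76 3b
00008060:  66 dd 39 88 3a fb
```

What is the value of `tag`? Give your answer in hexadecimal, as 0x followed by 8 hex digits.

`tag` follows `timestamp` (8 B), `checksum` (1 B), `payload_len` (1 B), so it starts at offset 8 + 1 + 1 = 10 and occupies 4 bytes.
Bytes at offsets 10..13: 39 BD 19 6D.
In little-endian order the low byte comes first in memory.
Reassemble most-significant byte first: 6D 19 BD 39 → 0x6D19BD39.

0x6D19BD39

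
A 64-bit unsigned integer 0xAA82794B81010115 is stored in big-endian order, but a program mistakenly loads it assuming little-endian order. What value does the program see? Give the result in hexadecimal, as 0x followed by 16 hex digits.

Stored big-endian, the bytes at ascending addresses are AA 82 79 4B 81 01 01 15.
Read back as little-endian, the first byte is least significant, giving 0x150101814B7982AA.

0x150101814B7982AA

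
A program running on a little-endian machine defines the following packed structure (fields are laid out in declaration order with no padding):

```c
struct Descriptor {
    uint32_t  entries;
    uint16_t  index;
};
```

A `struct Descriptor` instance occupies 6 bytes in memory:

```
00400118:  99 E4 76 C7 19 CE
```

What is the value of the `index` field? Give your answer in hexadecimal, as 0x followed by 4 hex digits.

`index` follows `entries` (4 bytes), so it starts at byte offset 4 and occupies 2 bytes.
Bytes at offsets 4..5: 19 CE.
Little-endian stores the least-significant byte at the lowest address.
Reassemble most-significant byte first: CE 19 → 0xCE19.

0xCE19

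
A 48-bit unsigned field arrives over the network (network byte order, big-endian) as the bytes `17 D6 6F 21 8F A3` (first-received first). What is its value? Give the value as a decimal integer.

26209754910627

Big-endian stores the most-significant byte at the lowest address.
The bytes are already most-significant first: 0x17D66F218FA3.
0x17D66F218FA3 = 26209754910627.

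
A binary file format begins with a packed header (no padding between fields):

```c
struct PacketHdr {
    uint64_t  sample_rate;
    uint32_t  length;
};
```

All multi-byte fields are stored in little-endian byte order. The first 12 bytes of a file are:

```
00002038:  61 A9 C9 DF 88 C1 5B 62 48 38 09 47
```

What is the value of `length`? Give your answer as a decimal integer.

1191786568

`length` follows `sample_rate` (8 bytes), so it starts at byte offset 8 and occupies 4 bytes.
Bytes at offsets 8..11: 48 38 09 47.
Little-endian: lowest address holds the least-significant byte.
Reassemble most-significant byte first: 47 09 38 48 → 0x47093848.
0x47093848 = 1191786568.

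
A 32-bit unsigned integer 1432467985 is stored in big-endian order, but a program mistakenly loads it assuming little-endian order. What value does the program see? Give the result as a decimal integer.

297427285

1432467985 in 32-bit hexadecimal is 0x5561BA11.
Stored big-endian, the bytes at ascending addresses are 55 61 BA 11.
Read back as little-endian, the first byte is least significant, giving 0x11BA6155.
0x11BA6155 = 297427285.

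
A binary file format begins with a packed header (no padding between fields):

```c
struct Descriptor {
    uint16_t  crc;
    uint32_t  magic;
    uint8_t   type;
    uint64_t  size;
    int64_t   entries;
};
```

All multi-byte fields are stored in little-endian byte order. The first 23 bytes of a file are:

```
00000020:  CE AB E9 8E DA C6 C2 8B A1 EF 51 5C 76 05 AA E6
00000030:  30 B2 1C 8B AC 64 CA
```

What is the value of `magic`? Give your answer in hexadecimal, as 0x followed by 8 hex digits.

0xC6DA8EE9

`magic` follows `crc` (2 bytes), so it starts at byte offset 2 and occupies 4 bytes.
Bytes at offsets 2..5: E9 8E DA C6.
Little-endian stores the least-significant byte at the lowest address.
Reassemble most-significant byte first: C6 DA 8E E9 → 0xC6DA8EE9.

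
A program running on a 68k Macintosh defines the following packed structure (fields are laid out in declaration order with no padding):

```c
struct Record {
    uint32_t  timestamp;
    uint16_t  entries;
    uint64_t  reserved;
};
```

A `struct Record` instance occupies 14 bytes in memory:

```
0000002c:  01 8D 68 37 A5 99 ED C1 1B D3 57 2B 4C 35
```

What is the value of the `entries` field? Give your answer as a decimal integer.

42393

`entries` follows `timestamp` (4 bytes), so it starts at byte offset 4 and occupies 2 bytes.
Bytes at offsets 4..5: A5 99.
In big-endian order the high byte comes first in memory.
The bytes are already most-significant first: 0xA599.
0xA599 = 42393.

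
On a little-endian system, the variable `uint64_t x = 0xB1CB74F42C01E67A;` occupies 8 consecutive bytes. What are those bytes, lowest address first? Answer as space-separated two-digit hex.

7A E6 01 2C F4 74 CB B1

Split into bytes (most-significant first): B1 CB 74 F4 2C 01 E6 7A.
Little-endian stores the least-significant byte at the lowest address.
So at ascending addresses the bytes are 7A E6 01 2C F4 74 CB B1.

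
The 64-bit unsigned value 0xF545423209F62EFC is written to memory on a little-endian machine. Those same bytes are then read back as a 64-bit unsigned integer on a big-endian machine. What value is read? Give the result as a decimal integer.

Stored little-endian, the bytes at ascending addresses are FC 2E F6 09 32 42 45 F5.
Read back as big-endian, the last byte is least significant, giving 0xFC2EF609324245F5.
0xFC2EF609324245F5 = 18171732065844872693.

18171732065844872693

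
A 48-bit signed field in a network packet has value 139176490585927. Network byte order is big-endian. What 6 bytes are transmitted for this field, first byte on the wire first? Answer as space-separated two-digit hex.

7E 94 8D 48 4F 47

139176490585927 in hexadecimal, padded to 48 bits, is 0x7E948D484F47.
Split into bytes (most-significant first): 7E 94 8D 48 4F 47.
Big-endian: lowest address holds the most-significant byte.
So the memory order matches the most-significant-first order: 7E 94 8D 48 4F 47.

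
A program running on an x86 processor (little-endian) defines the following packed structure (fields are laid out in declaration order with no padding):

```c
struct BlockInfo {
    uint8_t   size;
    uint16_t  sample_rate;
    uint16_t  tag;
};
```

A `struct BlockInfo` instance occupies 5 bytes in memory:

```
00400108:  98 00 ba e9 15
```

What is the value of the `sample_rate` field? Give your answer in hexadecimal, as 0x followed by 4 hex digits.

0xBA00

`sample_rate` follows `size` (1 byte), so it starts at byte offset 1 and occupies 2 bytes.
Bytes at offsets 1..2: 00 BA.
Little-endian: lowest address holds the least-significant byte.
Reassemble most-significant byte first: BA 00 → 0xBA00.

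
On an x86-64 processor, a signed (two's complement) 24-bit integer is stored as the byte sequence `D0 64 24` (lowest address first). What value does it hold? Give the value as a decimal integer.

In little-endian order the low byte comes first in memory.
Reassemble most-significant byte first: 24 64 D0 → 0x2464D0.
0x2464D0 = 2385104.

2385104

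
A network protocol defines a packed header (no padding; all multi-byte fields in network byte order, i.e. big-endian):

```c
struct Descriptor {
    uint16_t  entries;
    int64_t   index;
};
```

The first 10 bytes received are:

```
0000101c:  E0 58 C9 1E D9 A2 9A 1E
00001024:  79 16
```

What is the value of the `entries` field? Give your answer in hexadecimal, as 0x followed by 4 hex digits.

`entries` is the first field, at byte offset 0, occupying 2 bytes.
Bytes at offsets 0..1: E0 58.
In big-endian order the high byte comes first in memory.
The bytes are already most-significant first: 0xE058.

0xE058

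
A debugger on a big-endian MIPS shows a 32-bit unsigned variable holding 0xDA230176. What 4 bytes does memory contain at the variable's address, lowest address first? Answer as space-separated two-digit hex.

Split into bytes (most-significant first): DA 23 01 76.
In big-endian order the high byte comes first in memory.
So the memory order matches the most-significant-first order: DA 23 01 76.

DA 23 01 76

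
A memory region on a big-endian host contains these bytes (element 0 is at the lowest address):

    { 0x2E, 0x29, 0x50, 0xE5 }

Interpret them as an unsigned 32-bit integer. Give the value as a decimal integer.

774459621

Big-endian stores the most-significant byte at the lowest address.
The bytes are already most-significant first: 0x2E2950E5.
0x2E2950E5 = 774459621.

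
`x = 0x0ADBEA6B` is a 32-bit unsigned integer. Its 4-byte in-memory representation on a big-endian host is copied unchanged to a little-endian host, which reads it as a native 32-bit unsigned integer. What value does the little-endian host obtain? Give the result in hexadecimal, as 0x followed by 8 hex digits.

0x6BEADB0A

Stored big-endian, the bytes at ascending addresses are 0A DB EA 6B.
Read back as little-endian, the first byte is least significant, giving 0x6BEADB0A.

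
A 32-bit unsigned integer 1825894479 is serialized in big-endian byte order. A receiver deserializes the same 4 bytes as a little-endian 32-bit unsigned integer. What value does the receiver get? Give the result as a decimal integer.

1825894479 in 32-bit hexadecimal is 0x6CD4F04F.
Stored big-endian, the bytes at ascending addresses are 6C D4 F0 4F.
Read back as little-endian, the first byte is least significant, giving 0x4FF0D46C.
0x4FF0D46C = 1341183084.

1341183084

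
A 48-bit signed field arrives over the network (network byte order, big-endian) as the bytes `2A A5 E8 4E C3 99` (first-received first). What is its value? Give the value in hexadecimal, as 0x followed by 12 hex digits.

In big-endian order the high byte comes first in memory.
The bytes are already most-significant first: 0x2AA5E84EC399.

0x2AA5E84EC399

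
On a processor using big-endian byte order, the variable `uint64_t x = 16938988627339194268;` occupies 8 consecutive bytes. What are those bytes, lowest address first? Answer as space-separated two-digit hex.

16938988627339194268 in hexadecimal, padded to 64 bits, is 0xEB136068F2EF2F9C.
Split into bytes (most-significant first): EB 13 60 68 F2 EF 2F 9C.
Big-endian: lowest address holds the most-significant byte.
So the memory order matches the most-significant-first order: EB 13 60 68 F2 EF 2F 9C.

EB 13 60 68 F2 EF 2F 9C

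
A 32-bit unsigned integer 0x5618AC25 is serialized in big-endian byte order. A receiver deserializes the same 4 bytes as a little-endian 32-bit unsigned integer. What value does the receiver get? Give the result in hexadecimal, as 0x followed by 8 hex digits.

0x25AC1856

Stored big-endian, the bytes at ascending addresses are 56 18 AC 25.
Read back as little-endian, the first byte is least significant, giving 0x25AC1856.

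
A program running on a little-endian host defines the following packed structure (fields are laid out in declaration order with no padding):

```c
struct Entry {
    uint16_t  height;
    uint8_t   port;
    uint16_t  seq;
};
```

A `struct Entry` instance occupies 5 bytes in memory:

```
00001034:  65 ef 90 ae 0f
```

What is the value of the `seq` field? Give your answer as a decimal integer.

4014

`seq` follows `height` (2 B), `port` (1 B), so it starts at offset 2 + 1 = 3 and occupies 2 bytes.
Bytes at offsets 3..4: AE 0F.
Little-endian: lowest address holds the least-significant byte.
Reassemble most-significant byte first: 0F AE → 0x0FAE.
0x0FAE = 4014.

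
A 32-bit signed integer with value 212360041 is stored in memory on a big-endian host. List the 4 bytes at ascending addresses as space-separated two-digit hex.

212360041 in hexadecimal, padded to 32 bits, is 0x0CA85B69.
Split into bytes (most-significant first): 0C A8 5B 69.
In big-endian order the high byte comes first in memory.
So the memory order matches the most-significant-first order: 0C A8 5B 69.

0C A8 5B 69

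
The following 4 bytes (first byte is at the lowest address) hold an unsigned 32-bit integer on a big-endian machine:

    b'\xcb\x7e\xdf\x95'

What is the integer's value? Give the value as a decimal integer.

In big-endian order the high byte comes first in memory.
The bytes are already most-significant first: 0xCB7EDF95.
0xCB7EDF95 = 3414089621.

3414089621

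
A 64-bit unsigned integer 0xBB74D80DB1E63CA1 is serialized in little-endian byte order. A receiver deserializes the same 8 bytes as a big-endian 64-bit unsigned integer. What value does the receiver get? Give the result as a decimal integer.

11618414786824926395

Stored little-endian, the bytes at ascending addresses are A1 3C E6 B1 0D D8 74 BB.
Read back as big-endian, the last byte is least significant, giving 0xA13CE6B10DD874BB.
0xA13CE6B10DD874BB = 11618414786824926395.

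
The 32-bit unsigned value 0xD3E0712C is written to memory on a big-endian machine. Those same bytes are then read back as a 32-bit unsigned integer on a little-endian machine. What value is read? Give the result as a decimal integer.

Stored big-endian, the bytes at ascending addresses are D3 E0 71 2C.
Read back as little-endian, the first byte is least significant, giving 0x2C71E0D3.
0x2C71E0D3 = 745660627.

745660627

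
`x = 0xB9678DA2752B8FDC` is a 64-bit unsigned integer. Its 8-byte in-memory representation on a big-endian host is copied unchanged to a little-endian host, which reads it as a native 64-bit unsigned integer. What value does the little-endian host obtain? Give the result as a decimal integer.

15892969394252113849

Stored big-endian, the bytes at ascending addresses are B9 67 8D A2 75 2B 8F DC.
Read back as little-endian, the first byte is least significant, giving 0xDC8F2B75A28D67B9.
0xDC8F2B75A28D67B9 = 15892969394252113849.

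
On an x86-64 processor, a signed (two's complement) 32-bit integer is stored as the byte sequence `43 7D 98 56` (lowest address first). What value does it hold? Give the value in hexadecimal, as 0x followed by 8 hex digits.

Little-endian stores the least-significant byte at the lowest address.
Reassemble most-significant byte first: 56 98 7D 43 → 0x56987D43.

0x56987D43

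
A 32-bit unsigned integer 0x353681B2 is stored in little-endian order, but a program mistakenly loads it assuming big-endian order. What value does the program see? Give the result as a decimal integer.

2994812469

Stored little-endian, the bytes at ascending addresses are B2 81 36 35.
Read back as big-endian, the last byte is least significant, giving 0xB2813635.
0xB2813635 = 2994812469.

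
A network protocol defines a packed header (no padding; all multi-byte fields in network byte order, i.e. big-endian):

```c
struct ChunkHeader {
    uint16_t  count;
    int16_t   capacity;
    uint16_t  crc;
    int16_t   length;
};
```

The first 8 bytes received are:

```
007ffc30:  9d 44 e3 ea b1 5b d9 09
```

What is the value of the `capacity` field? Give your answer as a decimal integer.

`capacity` follows `count` (2 bytes), so it starts at byte offset 2 and occupies 2 bytes.
Bytes at offsets 2..3: E3 EA.
In big-endian order the high byte comes first in memory.
The bytes are already most-significant first: 0xE3EA.
Top bit is set, so as a signed 16-bit value this is 0xE3EA − 2^16 = -7190.

-7190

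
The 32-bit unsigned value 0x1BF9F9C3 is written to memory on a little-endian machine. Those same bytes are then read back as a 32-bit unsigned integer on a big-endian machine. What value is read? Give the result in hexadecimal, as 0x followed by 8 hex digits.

Stored little-endian, the bytes at ascending addresses are C3 F9 F9 1B.
Read back as big-endian, the last byte is least significant, giving 0xC3F9F91B.

0xC3F9F91B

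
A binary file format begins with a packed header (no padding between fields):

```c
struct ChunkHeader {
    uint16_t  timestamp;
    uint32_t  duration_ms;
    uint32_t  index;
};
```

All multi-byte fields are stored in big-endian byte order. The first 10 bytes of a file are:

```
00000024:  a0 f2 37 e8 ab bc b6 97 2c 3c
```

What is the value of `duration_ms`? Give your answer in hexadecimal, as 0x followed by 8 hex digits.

`duration_ms` follows `timestamp` (2 bytes), so it starts at byte offset 2 and occupies 4 bytes.
Bytes at offsets 2..5: 37 E8 AB BC.
In big-endian order the high byte comes first in memory.
The bytes are already most-significant first: 0x37E8ABBC.

0x37E8ABBC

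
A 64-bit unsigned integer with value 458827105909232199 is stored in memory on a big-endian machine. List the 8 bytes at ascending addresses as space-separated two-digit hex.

06 5E 14 D2 65 0A 52 47

458827105909232199 in hexadecimal, padded to 64 bits, is 0x065E14D2650A5247.
Split into bytes (most-significant first): 06 5E 14 D2 65 0A 52 47.
In big-endian order the high byte comes first in memory.
So the memory order matches the most-significant-first order: 06 5E 14 D2 65 0A 52 47.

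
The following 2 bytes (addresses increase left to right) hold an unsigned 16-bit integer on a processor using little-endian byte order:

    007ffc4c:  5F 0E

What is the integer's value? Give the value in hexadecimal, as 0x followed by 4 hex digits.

0x0E5F

Little-endian stores the least-significant byte at the lowest address.
Reassemble most-significant byte first: 0E 5F → 0x0E5F.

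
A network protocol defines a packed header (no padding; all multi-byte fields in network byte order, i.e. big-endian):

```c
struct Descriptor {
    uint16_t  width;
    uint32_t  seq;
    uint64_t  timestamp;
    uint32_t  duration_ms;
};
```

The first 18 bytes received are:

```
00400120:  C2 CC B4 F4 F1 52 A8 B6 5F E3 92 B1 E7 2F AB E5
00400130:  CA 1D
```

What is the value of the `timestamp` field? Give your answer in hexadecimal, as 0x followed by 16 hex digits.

0xA8B65FE392B1E72F

`timestamp` follows `width` (2 B), `seq` (4 B), so it starts at offset 2 + 4 = 6 and occupies 8 bytes.
Bytes at offsets 6..13: A8 B6 5F E3 92 B1 E7 2F.
Big-endian: lowest address holds the most-significant byte.
The bytes are already most-significant first: 0xA8B65FE392B1E72F.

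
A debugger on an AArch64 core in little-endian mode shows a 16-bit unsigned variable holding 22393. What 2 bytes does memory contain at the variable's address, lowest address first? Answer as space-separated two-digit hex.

22393 in hexadecimal, padded to 16 bits, is 0x5779.
Split into bytes (most-significant first): 57 79.
In little-endian order the low byte comes first in memory.
So at ascending addresses the bytes are 79 57.

79 57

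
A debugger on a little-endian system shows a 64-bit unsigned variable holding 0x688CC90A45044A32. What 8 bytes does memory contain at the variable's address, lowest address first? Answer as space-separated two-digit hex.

Split into bytes (most-significant first): 68 8C C9 0A 45 04 4A 32.
Little-endian stores the least-significant byte at the lowest address.
So at ascending addresses the bytes are 32 4A 04 45 0A C9 8C 68.

32 4A 04 45 0A C9 8C 68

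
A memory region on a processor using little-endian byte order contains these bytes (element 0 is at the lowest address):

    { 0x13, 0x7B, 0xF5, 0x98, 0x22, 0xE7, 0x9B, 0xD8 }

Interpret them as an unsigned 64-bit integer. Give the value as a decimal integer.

15608323069363714835

Little-endian stores the least-significant byte at the lowest address.
Reassemble most-significant byte first: D8 9B E7 22 98 F5 7B 13 → 0xD89BE72298F57B13.
0xD89BE72298F57B13 = 15608323069363714835.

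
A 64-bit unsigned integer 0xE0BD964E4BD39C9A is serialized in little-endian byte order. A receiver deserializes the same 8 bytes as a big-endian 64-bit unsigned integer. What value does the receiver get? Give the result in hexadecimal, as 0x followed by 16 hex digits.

0x9A9CD34B4E96BDE0

Stored little-endian, the bytes at ascending addresses are 9A 9C D3 4B 4E 96 BD E0.
Read back as big-endian, the last byte is least significant, giving 0x9A9CD34B4E96BDE0.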